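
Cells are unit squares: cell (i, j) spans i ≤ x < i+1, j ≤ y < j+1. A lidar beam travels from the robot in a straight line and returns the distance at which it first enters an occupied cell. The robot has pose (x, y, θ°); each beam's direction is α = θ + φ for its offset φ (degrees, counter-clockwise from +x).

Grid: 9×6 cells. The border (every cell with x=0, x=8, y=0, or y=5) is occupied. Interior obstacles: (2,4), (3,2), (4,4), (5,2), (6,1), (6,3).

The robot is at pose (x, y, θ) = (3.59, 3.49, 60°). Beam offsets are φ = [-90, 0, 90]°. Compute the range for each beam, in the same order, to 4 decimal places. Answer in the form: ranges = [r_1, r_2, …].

beam 1: φ=-90°, α=330°
  direction (0.8660, -0.5000); cell (3,3); t to first gridline: x 0.4734, y 0.9800 (then +1.1547 / +2.0000)
    (4,3) via x @ 0.4734
    (4,2) via y @ 0.9800
    (5,2) via x @ 1.6281  # hit
  → r_1 = 1.6281
beam 2: φ=0°, α=60°
  direction (0.5000, 0.8660); cell (3,3); t to first gridline: x 0.8200, y 0.5889 (then +2.0000 / +1.1547)
    (3,4) via y @ 0.5889
    (4,4) via x @ 0.8200  # hit
  → r_2 = 0.8200
beam 3: φ=90°, α=150°
  direction (-0.8660, 0.5000); cell (3,3); t to first gridline: x 0.6813, y 1.0200 (then +1.1547 / +2.0000)
    (2,3) via x @ 0.6813
    (2,4) via y @ 1.0200  # hit
  → r_3 = 1.0200

ranges = [1.6281, 0.8200, 1.0200]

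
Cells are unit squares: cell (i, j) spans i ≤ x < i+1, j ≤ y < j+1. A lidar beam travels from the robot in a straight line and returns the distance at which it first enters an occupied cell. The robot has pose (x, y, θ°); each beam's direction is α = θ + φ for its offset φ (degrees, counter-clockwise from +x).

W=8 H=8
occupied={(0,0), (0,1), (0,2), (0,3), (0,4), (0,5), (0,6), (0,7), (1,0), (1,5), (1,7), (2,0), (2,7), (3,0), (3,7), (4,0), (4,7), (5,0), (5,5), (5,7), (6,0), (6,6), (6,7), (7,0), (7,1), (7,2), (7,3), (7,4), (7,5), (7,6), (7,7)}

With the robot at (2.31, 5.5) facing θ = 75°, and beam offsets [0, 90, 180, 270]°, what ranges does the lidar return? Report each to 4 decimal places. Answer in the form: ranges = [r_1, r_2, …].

beam 1: φ=0°, α=75°
  cosα=0.2588 sinα=0.9659 | (2,5) | tMaxX 2.6660 tMaxY 0.5176 | tΔX 3.8637 tΔY 1.0353
    t=0.5176 [y] (2,6)
    t=1.5529 [y] (2,7) — stop
  → r_1 = 1.5529
beam 2: φ=90°, α=165°
  cosα=-0.9659 sinα=0.2588 | (2,5) | tMaxX 0.3209 tMaxY 1.9319 | tΔX 1.0353 tΔY 3.8637
    t=0.3209 [x] (1,5) — stop
  → r_2 = 0.3209
beam 3: φ=180°, α=255°
  cosα=-0.2588 sinα=-0.9659 | (2,5) | tMaxX 1.1977 tMaxY 0.5176 | tΔX 3.8637 tΔY 1.0353
    t=0.5176 [y] (2,4)
    t=1.1977 [x] (1,4)
    t=1.5529 [y] (1,3)
    t=2.5882 [y] (1,2)
    t=3.6235 [y] (1,1)
    t=4.6587 [y] (1,0) — stop
  → r_3 = 4.6587
beam 4: φ=270°, α=345°
  cosα=0.9659 sinα=-0.2588 | (2,5) | tMaxX 0.7143 tMaxY 1.9319 | tΔX 1.0353 tΔY 3.8637
    t=0.7143 [x] (3,5)
    t=1.7496 [x] (4,5)
    t=1.9319 [y] (4,4)
    t=2.7849 [x] (5,4)
    t=3.8202 [x] (6,4)
    t=4.8554 [x] (7,4) — stop
  → r_4 = 4.8554

ranges = [1.5529, 0.3209, 4.6587, 4.8554]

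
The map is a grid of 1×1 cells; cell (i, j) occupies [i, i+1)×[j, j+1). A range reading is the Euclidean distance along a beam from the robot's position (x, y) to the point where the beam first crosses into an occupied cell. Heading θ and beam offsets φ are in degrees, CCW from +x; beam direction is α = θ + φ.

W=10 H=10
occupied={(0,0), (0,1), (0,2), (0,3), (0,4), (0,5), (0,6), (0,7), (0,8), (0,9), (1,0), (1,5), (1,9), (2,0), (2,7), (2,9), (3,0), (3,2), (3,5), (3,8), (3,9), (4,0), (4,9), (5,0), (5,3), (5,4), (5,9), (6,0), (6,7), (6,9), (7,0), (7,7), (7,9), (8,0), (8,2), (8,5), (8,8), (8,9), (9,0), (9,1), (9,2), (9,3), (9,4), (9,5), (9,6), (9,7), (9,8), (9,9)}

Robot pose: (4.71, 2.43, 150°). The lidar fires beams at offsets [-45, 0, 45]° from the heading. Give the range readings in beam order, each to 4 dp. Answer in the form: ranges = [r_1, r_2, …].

ranges = [2.7432, 0.8198, 0.7350]

beam 1: φ=-45°, α=105°
  direction (-0.2588, 0.9659); cell (4,2); t to first gridline: x 2.7432, y 0.5901 (then +3.8637 / +1.0353)
    (4,3) via y @ 0.5901
    (4,4) via y @ 1.6254
    (4,5) via y @ 2.6607
    (3,5) via x @ 2.7432  # hit
  → r_1 = 2.7432
beam 2: φ=0°, α=150°
  direction (-0.8660, 0.5000); cell (4,2); t to first gridline: x 0.8198, y 1.1400 (then +1.1547 / +2.0000)
    (3,2) via x @ 0.8198  # hit
  → r_2 = 0.8198
beam 3: φ=45°, α=195°
  direction (-0.9659, -0.2588); cell (4,2); t to first gridline: x 0.7350, y 1.6614 (then +1.0353 / +3.8637)
    (3,2) via x @ 0.7350  # hit
  → r_3 = 0.7350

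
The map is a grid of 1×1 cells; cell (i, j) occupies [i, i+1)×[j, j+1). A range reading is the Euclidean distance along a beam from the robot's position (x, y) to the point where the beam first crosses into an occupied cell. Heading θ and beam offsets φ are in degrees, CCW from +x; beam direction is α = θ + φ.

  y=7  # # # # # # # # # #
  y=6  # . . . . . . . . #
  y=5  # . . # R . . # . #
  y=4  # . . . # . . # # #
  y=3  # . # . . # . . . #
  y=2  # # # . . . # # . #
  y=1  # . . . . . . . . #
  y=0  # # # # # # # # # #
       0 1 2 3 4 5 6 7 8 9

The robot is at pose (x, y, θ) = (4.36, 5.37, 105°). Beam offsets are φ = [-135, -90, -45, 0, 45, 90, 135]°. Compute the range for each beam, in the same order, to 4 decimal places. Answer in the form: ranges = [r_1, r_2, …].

beam 1: φ=-135°, α=330°
  dir = (cos 330°, sin 330°) = (0.8660, -0.5000); from cell (4,5)
  next x-line at t=0.7390, next y-line at t=0.7400; Δt_x=1.1547, Δt_y=2.0000
    x: enter (5,5) at t=0.7390
    y: enter (5,4) at t=0.7400
    x: enter (6,4) at t=1.8937
    y: enter (6,3) at t=2.7400
    x: enter (7,3) at t=3.0484
    x: enter (8,3) at t=4.2031
    y: enter (8,2) at t=4.7400
    x: enter (9,2) at t=5.3578 ← occupied
  → r_1 = 5.3578
beam 2: φ=-90°, α=15°
  dir = (cos 15°, sin 15°) = (0.9659, 0.2588); from cell (4,5)
  next x-line at t=0.6626, next y-line at t=2.4341; Δt_x=1.0353, Δt_y=3.8637
    x: enter (5,5) at t=0.6626
    x: enter (6,5) at t=1.6979
    y: enter (6,6) at t=2.4341
    x: enter (7,6) at t=2.7331
    x: enter (8,6) at t=3.7684
    x: enter (9,6) at t=4.8037 ← occupied
  → r_2 = 4.8037
beam 3: φ=-45°, α=60°
  dir = (cos 60°, sin 60°) = (0.5000, 0.8660); from cell (4,5)
  next x-line at t=1.2800, next y-line at t=0.7275; Δt_x=2.0000, Δt_y=1.1547
    y: enter (4,6) at t=0.7275
    x: enter (5,6) at t=1.2800
    y: enter (5,7) at t=1.8822 ← occupied
  → r_3 = 1.8822
beam 4: φ=0°, α=105°
  dir = (cos 105°, sin 105°) = (-0.2588, 0.9659); from cell (4,5)
  next x-line at t=1.3909, next y-line at t=0.6522; Δt_x=3.8637, Δt_y=1.0353
    y: enter (4,6) at t=0.6522
    x: enter (3,6) at t=1.3909
    y: enter (3,7) at t=1.6875 ← occupied
  → r_4 = 1.6875
beam 5: φ=45°, α=150°
  dir = (cos 150°, sin 150°) = (-0.8660, 0.5000); from cell (4,5)
  next x-line at t=0.4157, next y-line at t=1.2600; Δt_x=1.1547, Δt_y=2.0000
    x: enter (3,5) at t=0.4157 ← occupied
  → r_5 = 0.4157
beam 6: φ=90°, α=195°
  dir = (cos 195°, sin 195°) = (-0.9659, -0.2588); from cell (4,5)
  next x-line at t=0.3727, next y-line at t=1.4296; Δt_x=1.0353, Δt_y=3.8637
    x: enter (3,5) at t=0.3727 ← occupied
  → r_6 = 0.3727
beam 7: φ=135°, α=240°
  dir = (cos 240°, sin 240°) = (-0.5000, -0.8660); from cell (4,5)
  next x-line at t=0.7200, next y-line at t=0.4272; Δt_x=2.0000, Δt_y=1.1547
    y: enter (4,4) at t=0.4272 ← occupied
  → r_7 = 0.4272

ranges = [5.3578, 4.8037, 1.8822, 1.6875, 0.4157, 0.3727, 0.4272]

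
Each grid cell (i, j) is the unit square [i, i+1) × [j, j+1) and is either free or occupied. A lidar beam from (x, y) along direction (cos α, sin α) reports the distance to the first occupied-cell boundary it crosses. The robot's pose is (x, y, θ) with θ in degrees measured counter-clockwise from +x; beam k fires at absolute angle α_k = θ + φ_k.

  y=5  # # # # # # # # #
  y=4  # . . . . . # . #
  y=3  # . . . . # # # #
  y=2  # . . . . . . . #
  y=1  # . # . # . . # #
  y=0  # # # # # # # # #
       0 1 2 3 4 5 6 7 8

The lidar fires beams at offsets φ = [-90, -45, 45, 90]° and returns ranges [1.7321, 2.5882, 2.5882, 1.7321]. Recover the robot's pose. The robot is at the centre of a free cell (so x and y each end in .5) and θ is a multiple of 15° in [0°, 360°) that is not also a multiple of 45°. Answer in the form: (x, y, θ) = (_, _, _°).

(x, y, θ) = (2.5, 2.5, 60°)

Enumerate (i+0.5, j+0.5, θ) over the 21 free cells and 16 admissible headings. For each, cast all 4 beams and compare to the given ranges.
  (2.5, 4.5, 75°): beam 1 = 2.5882 ≠ 1.7321 ✗
  (5.5, 2.5, 15°): beam 1 = 1.5529 ≠ 1.7321 ✗
  (7.5, 4.5, 150°): beam 1 = 0.5774 ≠ 1.7321 ✗
  …
  (2.5, 2.5, 60°): r_1=1.7321, r_2=2.5882, r_3=2.5882, r_4=1.7321 — all match ✓
Only this pose fits every beam.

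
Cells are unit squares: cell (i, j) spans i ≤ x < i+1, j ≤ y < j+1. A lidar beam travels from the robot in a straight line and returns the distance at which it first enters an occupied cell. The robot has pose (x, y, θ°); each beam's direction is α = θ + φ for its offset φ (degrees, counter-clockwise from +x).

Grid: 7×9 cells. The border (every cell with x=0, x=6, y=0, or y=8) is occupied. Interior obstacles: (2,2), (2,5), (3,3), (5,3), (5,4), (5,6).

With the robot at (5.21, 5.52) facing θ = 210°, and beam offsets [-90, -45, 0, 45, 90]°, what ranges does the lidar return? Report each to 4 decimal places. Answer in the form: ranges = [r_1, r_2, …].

beam 1: φ=-90°, α=120°
  dir = (cos 120°, sin 120°) = (-0.5000, 0.8660); from cell (5,5)
  next x-line at t=0.4200, next y-line at t=0.5543; Δt_x=2.0000, Δt_y=1.1547
    x: enter (4,5) at t=0.4200
    y: enter (4,6) at t=0.5543
    y: enter (4,7) at t=1.7090
    x: enter (3,7) at t=2.4200
    y: enter (3,8) at t=2.8637 ← occupied
  → r_1 = 2.8637
beam 2: φ=-45°, α=165°
  dir = (cos 165°, sin 165°) = (-0.9659, 0.2588); from cell (5,5)
  next x-line at t=0.2174, next y-line at t=1.8546; Δt_x=1.0353, Δt_y=3.8637
    x: enter (4,5) at t=0.2174
    x: enter (3,5) at t=1.2527
    y: enter (3,6) at t=1.8546
    x: enter (2,6) at t=2.2880
    x: enter (1,6) at t=3.3232
    x: enter (0,6) at t=4.3585 ← occupied
  → r_2 = 4.3585
beam 3: φ=0°, α=210°
  dir = (cos 210°, sin 210°) = (-0.8660, -0.5000); from cell (5,5)
  next x-line at t=0.2425, next y-line at t=1.0400; Δt_x=1.1547, Δt_y=2.0000
    x: enter (4,5) at t=0.2425
    y: enter (4,4) at t=1.0400
    x: enter (3,4) at t=1.3972
    x: enter (2,4) at t=2.5519
    y: enter (2,3) at t=3.0400
    x: enter (1,3) at t=3.7066
    x: enter (0,3) at t=4.8613 ← occupied
  → r_3 = 4.8613
beam 4: φ=45°, α=255°
  dir = (cos 255°, sin 255°) = (-0.2588, -0.9659); from cell (5,5)
  next x-line at t=0.8114, next y-line at t=0.5383; Δt_x=3.8637, Δt_y=1.0353
    y: enter (5,4) at t=0.5383 ← occupied
  → r_4 = 0.5383
beam 5: φ=90°, α=300°
  dir = (cos 300°, sin 300°) = (0.5000, -0.8660); from cell (5,5)
  next x-line at t=1.5800, next y-line at t=0.6004; Δt_x=2.0000, Δt_y=1.1547
    y: enter (5,4) at t=0.6004 ← occupied
  → r_5 = 0.6004

ranges = [2.8637, 4.3585, 4.8613, 0.5383, 0.6004]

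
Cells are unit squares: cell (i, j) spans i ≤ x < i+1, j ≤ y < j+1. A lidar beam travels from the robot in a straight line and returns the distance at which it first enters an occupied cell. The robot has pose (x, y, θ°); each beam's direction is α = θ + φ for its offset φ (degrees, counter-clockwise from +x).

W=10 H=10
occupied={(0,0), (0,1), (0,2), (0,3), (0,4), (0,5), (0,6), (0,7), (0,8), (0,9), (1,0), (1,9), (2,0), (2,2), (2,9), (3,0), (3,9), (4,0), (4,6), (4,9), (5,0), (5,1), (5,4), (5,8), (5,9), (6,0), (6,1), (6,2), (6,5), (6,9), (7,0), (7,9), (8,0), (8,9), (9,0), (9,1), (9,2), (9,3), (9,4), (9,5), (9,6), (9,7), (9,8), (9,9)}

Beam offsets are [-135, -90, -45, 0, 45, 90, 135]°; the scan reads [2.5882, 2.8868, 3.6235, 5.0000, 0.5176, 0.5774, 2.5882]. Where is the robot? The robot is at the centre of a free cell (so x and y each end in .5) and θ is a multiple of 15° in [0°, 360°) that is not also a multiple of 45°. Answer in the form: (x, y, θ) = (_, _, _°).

(x, y, θ) = (3.5, 6.5, 300°)

Candidates: 56 free-cell centres × 16 headings = 896 poses. Raycast each; keep the one whose scan matches to 4 dp.
  (2.5, 5.5, 195°): beam 1 = 4.0415 ≠ 2.5882 ✗
  (2.5, 6.5, 120°): beam 1 = 1.5529 ≠ 2.5882 ✗
  (1.5, 2.5, 60°): beam 1 = 1.5529 ≠ 2.5882 ✗
  (7.5, 8.5, 300°): beam 1 = 1.5529 ≠ 2.5882 ✗
  (5.5, 2.5, 285°): beam 1 = 5.1962 ≠ 2.5882 ✗
  …
  (3.5, 6.5, 300°): r_1=2.5882, r_2=2.8868, r_3=3.6235, r_4=5.0000, r_5=0.5176, r_6=0.5774, r_7=2.5882 — all match ✓
Only this pose fits every beam.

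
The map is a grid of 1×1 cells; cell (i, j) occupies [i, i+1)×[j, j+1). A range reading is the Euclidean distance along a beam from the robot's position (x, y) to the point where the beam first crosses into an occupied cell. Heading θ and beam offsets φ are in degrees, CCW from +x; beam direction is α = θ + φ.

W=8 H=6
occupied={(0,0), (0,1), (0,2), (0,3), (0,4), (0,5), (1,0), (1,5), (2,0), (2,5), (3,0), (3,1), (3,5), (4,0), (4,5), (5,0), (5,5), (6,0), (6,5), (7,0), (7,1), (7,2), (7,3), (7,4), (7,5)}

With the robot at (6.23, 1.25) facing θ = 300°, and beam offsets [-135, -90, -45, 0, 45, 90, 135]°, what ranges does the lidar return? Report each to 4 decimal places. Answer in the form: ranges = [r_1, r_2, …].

beam 1: φ=-135°, α=165°
  direction (-0.9659, 0.2588); cell (6,1); t to first gridline: x 0.2381, y 2.8978 (then +1.0353 / +3.8637)
    (5,1) via x @ 0.2381
    (4,1) via x @ 1.2734
    (3,1) via x @ 2.3087  # hit
  → r_1 = 2.3087
beam 2: φ=-90°, α=210°
  direction (-0.8660, -0.5000); cell (6,1); t to first gridline: x 0.2656, y 0.5000 (then +1.1547 / +2.0000)
    (5,1) via x @ 0.2656
    (5,0) via y @ 0.5000  # hit
  → r_2 = 0.5000
beam 3: φ=-45°, α=255°
  direction (-0.2588, -0.9659); cell (6,1); t to first gridline: x 0.8887, y 0.2588 (then +3.8637 / +1.0353)
    (6,0) via y @ 0.2588  # hit
  → r_3 = 0.2588
beam 4: φ=0°, α=300°
  direction (0.5000, -0.8660); cell (6,1); t to first gridline: x 1.5400, y 0.2887 (then +2.0000 / +1.1547)
    (6,0) via y @ 0.2887  # hit
  → r_4 = 0.2887
beam 5: φ=45°, α=345°
  direction (0.9659, -0.2588); cell (6,1); t to first gridline: x 0.7972, y 0.9659 (then +1.0353 / +3.8637)
    (7,1) via x @ 0.7972  # hit
  → r_5 = 0.7972
beam 6: φ=90°, α=30°
  direction (0.8660, 0.5000); cell (6,1); t to first gridline: x 0.8891, y 1.5000 (then +1.1547 / +2.0000)
    (7,1) via x @ 0.8891  # hit
  → r_6 = 0.8891
beam 7: φ=135°, α=75°
  direction (0.2588, 0.9659); cell (6,1); t to first gridline: x 2.9751, y 0.7765 (then +3.8637 / +1.0353)
    (6,2) via y @ 0.7765
    (6,3) via y @ 1.8117
    (6,4) via y @ 2.8470
    (7,4) via x @ 2.9751  # hit
  → r_7 = 2.9751

ranges = [2.3087, 0.5000, 0.2588, 0.2887, 0.7972, 0.8891, 2.9751]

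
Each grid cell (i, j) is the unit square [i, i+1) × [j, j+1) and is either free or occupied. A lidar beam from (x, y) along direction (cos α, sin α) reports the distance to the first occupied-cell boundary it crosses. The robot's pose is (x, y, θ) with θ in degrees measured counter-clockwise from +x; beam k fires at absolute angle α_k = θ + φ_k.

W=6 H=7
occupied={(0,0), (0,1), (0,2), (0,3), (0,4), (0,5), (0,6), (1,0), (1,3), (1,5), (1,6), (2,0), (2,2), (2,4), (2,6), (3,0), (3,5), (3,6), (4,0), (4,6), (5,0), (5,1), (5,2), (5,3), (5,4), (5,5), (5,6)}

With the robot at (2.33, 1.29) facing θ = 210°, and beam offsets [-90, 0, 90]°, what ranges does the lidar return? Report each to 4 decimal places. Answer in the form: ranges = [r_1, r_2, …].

beam 1: φ=-90°, α=120°
  dir = (cos 120°, sin 120°) = (-0.5000, 0.8660); from cell (2,1)
  next x-line at t=0.6600, next y-line at t=0.8198; Δt_x=2.0000, Δt_y=1.1547
    x: enter (1,1) at t=0.6600
    y: enter (1,2) at t=0.8198
    y: enter (1,3) at t=1.9745 ← occupied
  → r_1 = 1.9745
beam 2: φ=0°, α=210°
  dir = (cos 210°, sin 210°) = (-0.8660, -0.5000); from cell (2,1)
  next x-line at t=0.3811, next y-line at t=0.5800; Δt_x=1.1547, Δt_y=2.0000
    x: enter (1,1) at t=0.3811
    y: enter (1,0) at t=0.5800 ← occupied
  → r_2 = 0.5800
beam 3: φ=90°, α=300°
  dir = (cos 300°, sin 300°) = (0.5000, -0.8660); from cell (2,1)
  next x-line at t=1.3400, next y-line at t=0.3349; Δt_x=2.0000, Δt_y=1.1547
    y: enter (2,0) at t=0.3349 ← occupied
  → r_3 = 0.3349

ranges = [1.9745, 0.5800, 0.3349]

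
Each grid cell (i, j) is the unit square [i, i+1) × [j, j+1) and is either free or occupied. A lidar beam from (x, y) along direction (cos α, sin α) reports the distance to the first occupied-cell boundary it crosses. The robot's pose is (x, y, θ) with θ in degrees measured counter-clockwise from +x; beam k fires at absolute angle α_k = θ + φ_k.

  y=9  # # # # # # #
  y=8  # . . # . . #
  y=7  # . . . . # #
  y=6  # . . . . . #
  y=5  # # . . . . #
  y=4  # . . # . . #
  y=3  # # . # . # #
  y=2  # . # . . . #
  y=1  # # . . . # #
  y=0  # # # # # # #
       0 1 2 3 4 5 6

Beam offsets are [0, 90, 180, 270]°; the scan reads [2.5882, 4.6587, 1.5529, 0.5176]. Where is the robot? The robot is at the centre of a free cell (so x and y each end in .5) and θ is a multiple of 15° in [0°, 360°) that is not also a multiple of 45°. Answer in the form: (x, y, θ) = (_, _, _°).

(x, y, θ) = (3.5, 7.5, 165°)

The pose lattice has 30·16 = 480 candidates. Test each by forward raycasting.
  (4.5, 4.5, 105°): beam 1 = 3.6235 ≠ 2.5882 ✗
  (1.5, 6.5, 300°): beam 1 = 0.5774 ≠ 2.5882 ✗
  (2.5, 8.5, 150°): beam 1 = 1.0000 ≠ 2.5882 ✗
  …
  (3.5, 7.5, 165°): r_1=2.5882, r_2=4.6587, r_3=1.5529, r_4=0.5176 — all match ✓
Only this pose fits every beam.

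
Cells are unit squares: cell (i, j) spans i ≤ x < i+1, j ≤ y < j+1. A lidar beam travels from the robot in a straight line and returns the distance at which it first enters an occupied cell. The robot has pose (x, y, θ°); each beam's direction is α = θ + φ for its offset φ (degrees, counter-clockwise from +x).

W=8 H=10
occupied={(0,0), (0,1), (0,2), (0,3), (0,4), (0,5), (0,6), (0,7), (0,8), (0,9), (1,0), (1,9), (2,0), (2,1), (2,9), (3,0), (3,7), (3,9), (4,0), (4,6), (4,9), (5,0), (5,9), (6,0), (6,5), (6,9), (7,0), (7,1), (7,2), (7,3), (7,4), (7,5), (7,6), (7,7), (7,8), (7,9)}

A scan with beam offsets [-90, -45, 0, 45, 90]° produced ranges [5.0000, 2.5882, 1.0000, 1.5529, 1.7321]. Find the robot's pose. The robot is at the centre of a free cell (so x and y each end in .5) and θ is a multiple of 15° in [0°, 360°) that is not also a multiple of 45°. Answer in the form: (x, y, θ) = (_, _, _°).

(x, y, θ) = (3.5, 2.5, 210°)

Candidates: 44 free-cell centres × 16 headings = 704 poses. Raycast each; keep the one whose scan matches to 4 dp.
  (3.5, 3.5, 210°): beam 3 = 2.8868 ≠ 1.0000 ✗
  (1.5, 2.5, 105°): beam 1 = 5.6940 ≠ 5.0000 ✗
  (3.5, 4.5, 15°): beam 1 = 3.6235 ≠ 5.0000 ✗
  (4.5, 4.5, 300°): beam 1 = 4.0415 ≠ 5.0000 ✗
  …
  (3.5, 2.5, 210°): r_1=5.0000, r_2=2.5882, r_3=1.0000, r_4=1.5529, r_5=1.7321 — all match ✓
No second candidate reproduces the full scan.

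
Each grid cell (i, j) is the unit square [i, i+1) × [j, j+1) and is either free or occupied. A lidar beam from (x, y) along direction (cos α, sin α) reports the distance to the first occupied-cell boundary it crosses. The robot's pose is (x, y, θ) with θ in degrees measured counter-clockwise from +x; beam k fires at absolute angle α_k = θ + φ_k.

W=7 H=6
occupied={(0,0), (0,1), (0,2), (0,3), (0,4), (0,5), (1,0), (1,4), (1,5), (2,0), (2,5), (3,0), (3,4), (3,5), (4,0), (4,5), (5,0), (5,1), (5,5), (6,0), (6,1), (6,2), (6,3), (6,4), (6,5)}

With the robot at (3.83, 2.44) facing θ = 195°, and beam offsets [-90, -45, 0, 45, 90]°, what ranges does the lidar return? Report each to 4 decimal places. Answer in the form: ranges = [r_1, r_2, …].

beam 1: φ=-90°, α=105°
  direction (-0.2588, 0.9659); cell (3,2); t to first gridline: x 3.2069, y 0.5798 (then +3.8637 / +1.0353)
    (3,3) via y @ 0.5798
    (3,4) via y @ 1.6150  # hit
  → r_1 = 1.6150
beam 2: φ=-45°, α=150°
  direction (-0.8660, 0.5000); cell (3,2); t to first gridline: x 0.9584, y 1.1200 (then +1.1547 / +2.0000)
    (2,2) via x @ 0.9584
    (2,3) via y @ 1.1200
    (1,3) via x @ 2.1131
    (1,4) via y @ 3.1200  # hit
  → r_2 = 3.1200
beam 3: φ=0°, α=195°
  direction (-0.9659, -0.2588); cell (3,2); t to first gridline: x 0.8593, y 1.7000 (then +1.0353 / +3.8637)
    (2,2) via x @ 0.8593
    (2,1) via y @ 1.7000
    (1,1) via x @ 1.8946
    (0,1) via x @ 2.9298  # hit
  → r_3 = 2.9298
beam 4: φ=45°, α=240°
  direction (-0.5000, -0.8660); cell (3,2); t to first gridline: x 1.6600, y 0.5081 (then +2.0000 / +1.1547)
    (3,1) via y @ 0.5081
    (2,1) via x @ 1.6600
    (2,0) via y @ 1.6628  # hit
  → r_4 = 1.6628
beam 5: φ=90°, α=285°
  direction (0.2588, -0.9659); cell (3,2); t to first gridline: x 0.6568, y 0.4555 (then +3.8637 / +1.0353)
    (3,1) via y @ 0.4555
    (4,1) via x @ 0.6568
    (4,0) via y @ 1.4908  # hit
  → r_5 = 1.4908

ranges = [1.6150, 3.1200, 2.9298, 1.6628, 1.4908]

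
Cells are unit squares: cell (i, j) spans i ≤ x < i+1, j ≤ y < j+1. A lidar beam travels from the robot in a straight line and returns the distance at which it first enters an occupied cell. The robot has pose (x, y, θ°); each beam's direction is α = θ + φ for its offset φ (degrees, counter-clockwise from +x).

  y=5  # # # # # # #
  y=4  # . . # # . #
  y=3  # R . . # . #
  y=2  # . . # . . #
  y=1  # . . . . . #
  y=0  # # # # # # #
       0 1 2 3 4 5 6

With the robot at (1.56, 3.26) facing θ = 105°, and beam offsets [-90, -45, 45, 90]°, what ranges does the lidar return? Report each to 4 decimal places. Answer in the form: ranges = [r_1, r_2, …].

beam 1: φ=-90°, α=15°
  cosα=0.9659 sinα=0.2588 | (1,3) | tMaxX 0.4555 tMaxY 2.8591 | tΔX 1.0353 tΔY 3.8637
    t=0.4555 [x] (2,3)
    t=1.4908 [x] (3,3)
    t=2.5261 [x] (4,3) — stop
  → r_1 = 2.5261
beam 2: φ=-45°, α=60°
  cosα=0.5000 sinα=0.8660 | (1,3) | tMaxX 0.8800 tMaxY 0.8545 | tΔX 2.0000 tΔY 1.1547
    t=0.8545 [y] (1,4)
    t=0.8800 [x] (2,4)
    t=2.0092 [y] (2,5) — stop
  → r_2 = 2.0092
beam 3: φ=45°, α=150°
  cosα=-0.8660 sinα=0.5000 | (1,3) | tMaxX 0.6466 tMaxY 1.4800 | tΔX 1.1547 tΔY 2.0000
    t=0.6466 [x] (0,3) — stop
  → r_3 = 0.6466
beam 4: φ=90°, α=195°
  cosα=-0.9659 sinα=-0.2588 | (1,3) | tMaxX 0.5798 tMaxY 1.0046 | tΔX 1.0353 tΔY 3.8637
    t=0.5798 [x] (0,3) — stop
  → r_4 = 0.5798

ranges = [2.5261, 2.0092, 0.6466, 0.5798]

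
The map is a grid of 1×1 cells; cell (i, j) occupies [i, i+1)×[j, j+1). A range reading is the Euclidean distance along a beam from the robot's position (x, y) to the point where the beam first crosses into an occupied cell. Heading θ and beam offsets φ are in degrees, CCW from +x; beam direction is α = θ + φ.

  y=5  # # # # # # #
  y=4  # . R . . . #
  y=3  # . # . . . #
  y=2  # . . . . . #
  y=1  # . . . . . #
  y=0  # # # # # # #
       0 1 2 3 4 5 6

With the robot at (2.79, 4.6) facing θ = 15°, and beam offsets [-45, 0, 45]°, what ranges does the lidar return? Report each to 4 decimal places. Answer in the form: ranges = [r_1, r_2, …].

beam 1: φ=-45°, α=330°
  d=(0.8660,-0.5000)  start (2,4)  tX=0.2425 tY=1.2000  stride 1/|dx|=1.1547 1/|dy|=2.0000
    cross x-line → (3,4), t=0.2425
    cross y-line → (3,3), t=1.2000
    cross x-line → (4,3), t=1.3972
    cross x-line → (5,3), t=2.5519
    cross y-line → (5,2), t=3.2000
    cross x-line → (6,2), t=3.7066 (wall)
  → r_1 = 3.7066
beam 2: φ=0°, α=15°
  d=(0.9659,0.2588)  start (2,4)  tX=0.2174 tY=1.5455  stride 1/|dx|=1.0353 1/|dy|=3.8637
    cross x-line → (3,4), t=0.2174
    cross x-line → (4,4), t=1.2527
    cross y-line → (4,5), t=1.5455 (wall)
  → r_2 = 1.5455
beam 3: φ=45°, α=60°
  d=(0.5000,0.8660)  start (2,4)  tX=0.4200 tY=0.4619  stride 1/|dx|=2.0000 1/|dy|=1.1547
    cross x-line → (3,4), t=0.4200
    cross y-line → (3,5), t=0.4619 (wall)
  → r_3 = 0.4619

ranges = [3.7066, 1.5455, 0.4619]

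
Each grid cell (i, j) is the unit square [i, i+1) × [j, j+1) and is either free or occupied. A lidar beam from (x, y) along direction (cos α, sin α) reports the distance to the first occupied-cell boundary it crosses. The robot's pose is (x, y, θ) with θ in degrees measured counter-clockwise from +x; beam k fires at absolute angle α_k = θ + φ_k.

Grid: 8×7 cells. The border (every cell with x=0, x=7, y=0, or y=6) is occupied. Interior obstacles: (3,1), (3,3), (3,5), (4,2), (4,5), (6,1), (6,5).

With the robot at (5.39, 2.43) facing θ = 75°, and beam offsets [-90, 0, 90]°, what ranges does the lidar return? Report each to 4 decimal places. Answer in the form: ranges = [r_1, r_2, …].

beam 1: φ=-90°, α=345°
  direction (0.9659, -0.2588); cell (5,2); t to first gridline: x 0.6315, y 1.6614 (then +1.0353 / +3.8637)
    (6,2) via x @ 0.6315
    (6,1) via y @ 1.6614  # hit
  → r_1 = 1.6614
beam 2: φ=0°, α=75°
  direction (0.2588, 0.9659); cell (5,2); t to first gridline: x 2.3569, y 0.5901 (then +3.8637 / +1.0353)
    (5,3) via y @ 0.5901
    (5,4) via y @ 1.6254
    (6,4) via x @ 2.3569
    (6,5) via y @ 2.6607  # hit
  → r_2 = 2.6607
beam 3: φ=90°, α=165°
  direction (-0.9659, 0.2588); cell (5,2); t to first gridline: x 0.4038, y 2.2023 (then +1.0353 / +3.8637)
    (4,2) via x @ 0.4038  # hit
  → r_3 = 0.4038

ranges = [1.6614, 2.6607, 0.4038]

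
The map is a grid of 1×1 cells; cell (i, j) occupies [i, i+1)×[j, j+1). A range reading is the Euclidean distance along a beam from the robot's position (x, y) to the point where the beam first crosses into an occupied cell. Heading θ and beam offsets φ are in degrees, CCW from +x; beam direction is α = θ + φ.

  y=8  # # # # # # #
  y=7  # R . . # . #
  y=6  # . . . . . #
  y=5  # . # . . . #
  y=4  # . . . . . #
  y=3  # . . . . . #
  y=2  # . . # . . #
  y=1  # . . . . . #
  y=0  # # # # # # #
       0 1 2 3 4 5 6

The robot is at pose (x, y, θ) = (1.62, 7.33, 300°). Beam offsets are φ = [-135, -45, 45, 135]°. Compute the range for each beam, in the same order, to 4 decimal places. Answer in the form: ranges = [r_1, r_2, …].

beam 1: φ=-135°, α=165°
  cosα=-0.9659 sinα=0.2588 | (1,7) | tMaxX 0.6419 tMaxY 2.5887 | tΔX 1.0353 tΔY 3.8637
    t=0.6419 [x] (0,7) — stop
  → r_1 = 0.6419
beam 2: φ=-45°, α=255°
  cosα=-0.2588 sinα=-0.9659 | (1,7) | tMaxX 2.3955 tMaxY 0.3416 | tΔX 3.8637 tΔY 1.0353
    t=0.3416 [y] (1,6)
    t=1.3769 [y] (1,5)
    t=2.3955 [x] (0,5) — stop
  → r_2 = 2.3955
beam 3: φ=45°, α=345°
  cosα=0.9659 sinα=-0.2588 | (1,7) | tMaxX 0.3934 tMaxY 1.2750 | tΔX 1.0353 tΔY 3.8637
    t=0.3934 [x] (2,7)
    t=1.2750 [y] (2,6)
    t=1.4287 [x] (3,6)
    t=2.4640 [x] (4,6)
    t=3.4992 [x] (5,6)
    t=4.5345 [x] (6,6) — stop
  → r_3 = 4.5345
beam 4: φ=135°, α=75°
  cosα=0.2588 sinα=0.9659 | (1,7) | tMaxX 1.4682 tMaxY 0.6936 | tΔX 3.8637 tΔY 1.0353
    t=0.6936 [y] (1,8) — stop
  → r_4 = 0.6936

ranges = [0.6419, 2.3955, 4.5345, 0.6936]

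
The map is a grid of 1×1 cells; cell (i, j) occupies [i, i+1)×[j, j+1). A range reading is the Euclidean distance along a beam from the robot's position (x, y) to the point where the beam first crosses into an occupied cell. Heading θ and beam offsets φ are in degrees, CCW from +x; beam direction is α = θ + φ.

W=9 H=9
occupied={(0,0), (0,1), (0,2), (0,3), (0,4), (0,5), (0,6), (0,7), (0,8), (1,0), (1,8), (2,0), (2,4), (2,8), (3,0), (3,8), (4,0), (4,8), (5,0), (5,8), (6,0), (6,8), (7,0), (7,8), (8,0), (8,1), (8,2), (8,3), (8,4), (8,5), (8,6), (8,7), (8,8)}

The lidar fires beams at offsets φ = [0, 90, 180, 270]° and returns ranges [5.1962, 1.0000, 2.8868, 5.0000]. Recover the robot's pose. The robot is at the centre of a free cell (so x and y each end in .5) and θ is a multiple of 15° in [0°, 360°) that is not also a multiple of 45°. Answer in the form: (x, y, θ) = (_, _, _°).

Candidates: 48 free-cell centres × 16 headings = 768 poses. Raycast each; keep the one whose scan matches to 4 dp.
  (7.5, 4.5, 75°): beam 1 = 1.9319 ≠ 5.1962 ✗
  (4.5, 5.5, 300°): beam 2 = 4.0415 ≠ 1.0000 ✗
  (2.5, 3.5, 15°): beam 1 = 5.6940 ≠ 5.1962 ✗
  …
  (3.5, 3.5, 60°): r_1=5.1962, r_2=1.0000, r_3=2.8868, r_4=5.0000 — all match ✓
Unique over the lattice → pose = (3.5, 3.5, 60°).

(x, y, θ) = (3.5, 3.5, 60°)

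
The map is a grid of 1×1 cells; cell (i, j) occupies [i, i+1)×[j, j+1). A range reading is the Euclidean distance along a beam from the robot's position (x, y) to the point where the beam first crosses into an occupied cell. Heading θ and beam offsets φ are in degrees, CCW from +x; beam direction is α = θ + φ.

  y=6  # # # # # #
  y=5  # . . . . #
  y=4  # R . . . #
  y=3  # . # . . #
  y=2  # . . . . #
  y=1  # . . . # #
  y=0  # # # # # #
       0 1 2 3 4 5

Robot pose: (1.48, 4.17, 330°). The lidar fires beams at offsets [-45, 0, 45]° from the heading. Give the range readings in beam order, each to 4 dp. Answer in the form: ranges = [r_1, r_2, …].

beam 1: φ=-45°, α=285°
  d=(0.2588,-0.9659)  start (1,4)  tX=2.0091 tY=0.1760  stride 1/|dx|=3.8637 1/|dy|=1.0353
    cross y-line → (1,3), t=0.1760
    cross y-line → (1,2), t=1.2113
    cross x-line → (2,2), t=2.0091
    cross y-line → (2,1), t=2.2465
    cross y-line → (2,0), t=3.2818 (wall)
  → r_1 = 3.2818
beam 2: φ=0°, α=330°
  d=(0.8660,-0.5000)  start (1,4)  tX=0.6004 tY=0.3400  stride 1/|dx|=1.1547 1/|dy|=2.0000
    cross y-line → (1,3), t=0.3400
    cross x-line → (2,3), t=0.6004 (wall)
  → r_2 = 0.6004
beam 3: φ=45°, α=15°
  d=(0.9659,0.2588)  start (1,4)  tX=0.5383 tY=3.2069  stride 1/|dx|=1.0353 1/|dy|=3.8637
    cross x-line → (2,4), t=0.5383
    cross x-line → (3,4), t=1.5736
    cross x-line → (4,4), t=2.6089
    cross y-line → (4,5), t=3.2069
    cross x-line → (5,5), t=3.6442 (wall)
  → r_3 = 3.6442

ranges = [3.2818, 0.6004, 3.6442]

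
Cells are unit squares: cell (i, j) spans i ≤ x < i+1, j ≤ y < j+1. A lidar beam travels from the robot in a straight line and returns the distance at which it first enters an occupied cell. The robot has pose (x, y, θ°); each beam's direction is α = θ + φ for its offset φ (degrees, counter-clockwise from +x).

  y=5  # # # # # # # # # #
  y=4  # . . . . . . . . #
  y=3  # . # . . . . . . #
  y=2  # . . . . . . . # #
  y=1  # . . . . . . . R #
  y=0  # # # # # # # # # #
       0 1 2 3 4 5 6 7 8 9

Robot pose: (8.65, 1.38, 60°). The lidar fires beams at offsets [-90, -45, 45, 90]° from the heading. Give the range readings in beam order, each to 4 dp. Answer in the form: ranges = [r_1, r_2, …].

ranges = [0.4041, 0.3623, 0.6419, 7.2400]

beam 1: φ=-90°, α=330°
  cosα=0.8660 sinα=-0.5000 | (8,1) | tMaxX 0.4041 tMaxY 0.7600 | tΔX 1.1547 tΔY 2.0000
    t=0.4041 [x] (9,1) — stop
  → r_1 = 0.4041
beam 2: φ=-45°, α=15°
  cosα=0.9659 sinα=0.2588 | (8,1) | tMaxX 0.3623 tMaxY 2.3955 | tΔX 1.0353 tΔY 3.8637
    t=0.3623 [x] (9,1) — stop
  → r_2 = 0.3623
beam 3: φ=45°, α=105°
  cosα=-0.2588 sinα=0.9659 | (8,1) | tMaxX 2.5114 tMaxY 0.6419 | tΔX 3.8637 tΔY 1.0353
    t=0.6419 [y] (8,2) — stop
  → r_3 = 0.6419
beam 4: φ=90°, α=150°
  cosα=-0.8660 sinα=0.5000 | (8,1) | tMaxX 0.7506 tMaxY 1.2400 | tΔX 1.1547 tΔY 2.0000
    t=0.7506 [x] (7,1)
    t=1.2400 [y] (7,2)
    t=1.9053 [x] (6,2)
    t=3.0600 [x] (5,2)
    t=3.2400 [y] (5,3)
    t=4.2147 [x] (4,3)
    t=5.2400 [y] (4,4)
    t=5.3694 [x] (3,4)
    t=6.5241 [x] (2,4)
    t=7.2400 [y] (2,5) — stop
  → r_4 = 7.2400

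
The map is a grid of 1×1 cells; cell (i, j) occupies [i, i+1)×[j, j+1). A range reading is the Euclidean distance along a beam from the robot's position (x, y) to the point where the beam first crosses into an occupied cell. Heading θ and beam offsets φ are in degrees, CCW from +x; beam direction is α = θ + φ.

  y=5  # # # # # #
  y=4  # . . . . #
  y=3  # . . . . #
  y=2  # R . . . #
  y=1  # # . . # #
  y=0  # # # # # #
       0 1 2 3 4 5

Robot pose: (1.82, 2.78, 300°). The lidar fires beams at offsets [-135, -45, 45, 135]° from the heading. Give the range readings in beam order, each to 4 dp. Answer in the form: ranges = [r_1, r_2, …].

ranges = [0.8489, 0.8075, 3.0137, 2.2983]

beam 1: φ=-135°, α=165°
  dir = (cos 165°, sin 165°) = (-0.9659, 0.2588); from cell (1,2)
  next x-line at t=0.8489, next y-line at t=0.8500; Δt_x=1.0353, Δt_y=3.8637
    x: enter (0,2) at t=0.8489 ← occupied
  → r_1 = 0.8489
beam 2: φ=-45°, α=255°
  dir = (cos 255°, sin 255°) = (-0.2588, -0.9659); from cell (1,2)
  next x-line at t=3.1682, next y-line at t=0.8075; Δt_x=3.8637, Δt_y=1.0353
    y: enter (1,1) at t=0.8075 ← occupied
  → r_2 = 0.8075
beam 3: φ=45°, α=345°
  dir = (cos 345°, sin 345°) = (0.9659, -0.2588); from cell (1,2)
  next x-line at t=0.1863, next y-line at t=3.0137; Δt_x=1.0353, Δt_y=3.8637
    x: enter (2,2) at t=0.1863
    x: enter (3,2) at t=1.2216
    x: enter (4,2) at t=2.2569
    y: enter (4,1) at t=3.0137 ← occupied
  → r_3 = 3.0137
beam 4: φ=135°, α=75°
  dir = (cos 75°, sin 75°) = (0.2588, 0.9659); from cell (1,2)
  next x-line at t=0.6955, next y-line at t=0.2278; Δt_x=3.8637, Δt_y=1.0353
    y: enter (1,3) at t=0.2278
    x: enter (2,3) at t=0.6955
    y: enter (2,4) at t=1.2630
    y: enter (2,5) at t=2.2983 ← occupied
  → r_4 = 2.2983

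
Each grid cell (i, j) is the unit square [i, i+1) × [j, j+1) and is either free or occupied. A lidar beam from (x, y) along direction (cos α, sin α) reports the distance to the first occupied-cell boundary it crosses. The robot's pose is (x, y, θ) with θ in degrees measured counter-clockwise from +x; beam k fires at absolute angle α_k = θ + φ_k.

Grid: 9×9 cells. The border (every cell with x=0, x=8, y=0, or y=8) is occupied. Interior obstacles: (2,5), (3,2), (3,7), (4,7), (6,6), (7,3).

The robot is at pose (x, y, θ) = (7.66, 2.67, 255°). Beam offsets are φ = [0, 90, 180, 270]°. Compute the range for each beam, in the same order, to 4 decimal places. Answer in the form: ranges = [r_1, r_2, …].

ranges = [1.7289, 0.3520, 0.3416, 6.8949]

beam 1: φ=0°, α=255°
  cosα=-0.2588 sinα=-0.9659 | (7,2) | tMaxX 2.5500 tMaxY 0.6936 | tΔX 3.8637 tΔY 1.0353
    t=0.6936 [y] (7,1)
    t=1.7289 [y] (7,0) — stop
  → r_1 = 1.7289
beam 2: φ=90°, α=345°
  cosα=0.9659 sinα=-0.2588 | (7,2) | tMaxX 0.3520 tMaxY 2.5887 | tΔX 1.0353 tΔY 3.8637
    t=0.3520 [x] (8,2) — stop
  → r_2 = 0.3520
beam 3: φ=180°, α=75°
  cosα=0.2588 sinα=0.9659 | (7,2) | tMaxX 1.3137 tMaxY 0.3416 | tΔX 3.8637 tΔY 1.0353
    t=0.3416 [y] (7,3) — stop
  → r_3 = 0.3416
beam 4: φ=270°, α=165°
  cosα=-0.9659 sinα=0.2588 | (7,2) | tMaxX 0.6833 tMaxY 1.2750 | tΔX 1.0353 tΔY 3.8637
    t=0.6833 [x] (6,2)
    t=1.2750 [y] (6,3)
    t=1.7186 [x] (5,3)
    t=2.7538 [x] (4,3)
    t=3.7891 [x] (3,3)
    t=4.8244 [x] (2,3)
    t=5.1387 [y] (2,4)
    t=5.8597 [x] (1,4)
    t=6.8949 [x] (0,4) — stop
  → r_4 = 6.8949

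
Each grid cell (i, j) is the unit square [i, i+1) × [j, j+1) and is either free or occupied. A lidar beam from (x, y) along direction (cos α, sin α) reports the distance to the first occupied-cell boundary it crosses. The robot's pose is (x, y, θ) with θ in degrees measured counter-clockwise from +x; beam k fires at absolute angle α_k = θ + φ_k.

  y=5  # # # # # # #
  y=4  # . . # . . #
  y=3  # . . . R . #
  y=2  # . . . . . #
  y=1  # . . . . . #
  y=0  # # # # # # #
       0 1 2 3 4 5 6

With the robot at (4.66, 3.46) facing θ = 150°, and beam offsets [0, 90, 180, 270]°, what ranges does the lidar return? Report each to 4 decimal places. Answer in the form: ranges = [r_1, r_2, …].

beam 1: φ=0°, α=150°
  direction (-0.8660, 0.5000); cell (4,3); t to first gridline: x 0.7621, y 1.0800 (then +1.1547 / +2.0000)
    (3,3) via x @ 0.7621
    (3,4) via y @ 1.0800  # hit
  → r_1 = 1.0800
beam 2: φ=90°, α=240°
  direction (-0.5000, -0.8660); cell (4,3); t to first gridline: x 1.3200, y 0.5312 (then +2.0000 / +1.1547)
    (4,2) via y @ 0.5312
    (3,2) via x @ 1.3200
    (3,1) via y @ 1.6859
    (3,0) via y @ 2.8406  # hit
  → r_2 = 2.8406
beam 3: φ=180°, α=330°
  direction (0.8660, -0.5000); cell (4,3); t to first gridline: x 0.3926, y 0.9200 (then +1.1547 / +2.0000)
    (5,3) via x @ 0.3926
    (5,2) via y @ 0.9200
    (6,2) via x @ 1.5473  # hit
  → r_3 = 1.5473
beam 4: φ=270°, α=60°
  direction (0.5000, 0.8660); cell (4,3); t to first gridline: x 0.6800, y 0.6235 (then +2.0000 / +1.1547)
    (4,4) via y @ 0.6235
    (5,4) via x @ 0.6800
    (5,5) via y @ 1.7782  # hit
  → r_4 = 1.7782

ranges = [1.0800, 2.8406, 1.5473, 1.7782]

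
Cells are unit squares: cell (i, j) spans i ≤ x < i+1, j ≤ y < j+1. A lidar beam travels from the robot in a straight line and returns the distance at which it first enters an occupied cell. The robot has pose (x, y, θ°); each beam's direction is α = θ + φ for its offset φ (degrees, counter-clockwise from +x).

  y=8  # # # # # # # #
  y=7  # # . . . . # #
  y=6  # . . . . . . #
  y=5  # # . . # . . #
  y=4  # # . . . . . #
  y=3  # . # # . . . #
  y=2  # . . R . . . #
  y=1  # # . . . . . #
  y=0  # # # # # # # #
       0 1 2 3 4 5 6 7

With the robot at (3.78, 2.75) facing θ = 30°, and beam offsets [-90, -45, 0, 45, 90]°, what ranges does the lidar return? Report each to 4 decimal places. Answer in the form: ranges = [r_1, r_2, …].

ranges = [2.0207, 3.3336, 3.7181, 0.2588, 0.2887]

beam 1: φ=-90°, α=300°
  direction (0.5000, -0.8660); cell (3,2); t to first gridline: x 0.4400, y 0.8660 (then +2.0000 / +1.1547)
    (4,2) via x @ 0.4400
    (4,1) via y @ 0.8660
    (4,0) via y @ 2.0207  # hit
  → r_1 = 2.0207
beam 2: φ=-45°, α=345°
  direction (0.9659, -0.2588); cell (3,2); t to first gridline: x 0.2278, y 2.8978 (then +1.0353 / +3.8637)
    (4,2) via x @ 0.2278
    (5,2) via x @ 1.2630
    (6,2) via x @ 2.2983
    (6,1) via y @ 2.8978
    (7,1) via x @ 3.3336  # hit
  → r_2 = 3.3336
beam 3: φ=0°, α=30°
  direction (0.8660, 0.5000); cell (3,2); t to first gridline: x 0.2540, y 0.5000 (then +1.1547 / +2.0000)
    (4,2) via x @ 0.2540
    (4,3) via y @ 0.5000
    (5,3) via x @ 1.4087
    (5,4) via y @ 2.5000
    (6,4) via x @ 2.5634
    (7,4) via x @ 3.7181  # hit
  → r_3 = 3.7181
beam 4: φ=45°, α=75°
  direction (0.2588, 0.9659); cell (3,2); t to first gridline: x 0.8500, y 0.2588 (then +3.8637 / +1.0353)
    (3,3) via y @ 0.2588  # hit
  → r_4 = 0.2588
beam 5: φ=90°, α=120°
  direction (-0.5000, 0.8660); cell (3,2); t to first gridline: x 1.5600, y 0.2887 (then +2.0000 / +1.1547)
    (3,3) via y @ 0.2887  # hit
  → r_5 = 0.2887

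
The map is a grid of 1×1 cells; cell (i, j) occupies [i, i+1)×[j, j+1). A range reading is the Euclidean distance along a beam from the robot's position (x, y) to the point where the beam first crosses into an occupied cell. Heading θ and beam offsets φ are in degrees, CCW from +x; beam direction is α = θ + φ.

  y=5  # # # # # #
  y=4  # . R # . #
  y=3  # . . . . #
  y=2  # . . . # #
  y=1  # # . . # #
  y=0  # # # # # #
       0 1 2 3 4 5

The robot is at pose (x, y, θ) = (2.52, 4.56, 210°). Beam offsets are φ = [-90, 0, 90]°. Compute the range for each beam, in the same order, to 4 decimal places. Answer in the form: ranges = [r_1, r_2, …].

ranges = [0.5081, 1.7551, 2.9600]

beam 1: φ=-90°, α=120°
  cosα=-0.5000 sinα=0.8660 | (2,4) | tMaxX 1.0400 tMaxY 0.5081 | tΔX 2.0000 tΔY 1.1547
    t=0.5081 [y] (2,5) — stop
  → r_1 = 0.5081
beam 2: φ=0°, α=210°
  cosα=-0.8660 sinα=-0.5000 | (2,4) | tMaxX 0.6004 tMaxY 1.1200 | tΔX 1.1547 tΔY 2.0000
    t=0.6004 [x] (1,4)
    t=1.1200 [y] (1,3)
    t=1.7551 [x] (0,3) — stop
  → r_2 = 1.7551
beam 3: φ=90°, α=300°
  cosα=0.5000 sinα=-0.8660 | (2,4) | tMaxX 0.9600 tMaxY 0.6466 | tΔX 2.0000 tΔY 1.1547
    t=0.6466 [y] (2,3)
    t=0.9600 [x] (3,3)
    t=1.8013 [y] (3,2)
    t=2.9560 [y] (3,1)
    t=2.9600 [x] (4,1) — stop
  → r_3 = 2.9600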